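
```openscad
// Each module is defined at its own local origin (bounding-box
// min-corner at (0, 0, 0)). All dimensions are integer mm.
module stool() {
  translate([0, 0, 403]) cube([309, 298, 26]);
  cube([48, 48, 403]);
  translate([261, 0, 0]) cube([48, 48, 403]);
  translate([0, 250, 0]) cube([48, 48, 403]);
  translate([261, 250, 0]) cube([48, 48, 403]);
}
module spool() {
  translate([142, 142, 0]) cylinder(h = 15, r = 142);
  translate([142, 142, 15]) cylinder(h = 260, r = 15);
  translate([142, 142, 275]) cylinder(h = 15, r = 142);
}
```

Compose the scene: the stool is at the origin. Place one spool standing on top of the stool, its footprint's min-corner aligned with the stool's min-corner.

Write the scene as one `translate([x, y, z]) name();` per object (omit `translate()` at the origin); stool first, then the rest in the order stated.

stool();
translate([0, 0, 429]) spool();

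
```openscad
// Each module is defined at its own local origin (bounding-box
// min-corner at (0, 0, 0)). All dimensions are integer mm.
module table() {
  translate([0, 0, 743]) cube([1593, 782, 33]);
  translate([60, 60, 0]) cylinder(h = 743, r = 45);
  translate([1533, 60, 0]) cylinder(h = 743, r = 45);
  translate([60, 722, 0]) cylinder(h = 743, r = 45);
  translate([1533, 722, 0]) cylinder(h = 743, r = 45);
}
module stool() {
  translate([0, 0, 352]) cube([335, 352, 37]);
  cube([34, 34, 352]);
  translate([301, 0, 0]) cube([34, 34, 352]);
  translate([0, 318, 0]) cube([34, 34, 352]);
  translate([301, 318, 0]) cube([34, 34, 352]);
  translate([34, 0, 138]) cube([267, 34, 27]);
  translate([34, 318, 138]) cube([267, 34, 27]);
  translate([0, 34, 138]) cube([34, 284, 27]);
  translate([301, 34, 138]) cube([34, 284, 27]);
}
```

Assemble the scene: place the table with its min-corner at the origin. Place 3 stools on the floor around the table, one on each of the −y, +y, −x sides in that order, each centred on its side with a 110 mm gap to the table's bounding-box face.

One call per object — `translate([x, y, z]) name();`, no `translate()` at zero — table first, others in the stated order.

table();
translate([629, -462, 0]) stool();
translate([629, 892, 0]) stool();
translate([-445, 215, 0]) stool();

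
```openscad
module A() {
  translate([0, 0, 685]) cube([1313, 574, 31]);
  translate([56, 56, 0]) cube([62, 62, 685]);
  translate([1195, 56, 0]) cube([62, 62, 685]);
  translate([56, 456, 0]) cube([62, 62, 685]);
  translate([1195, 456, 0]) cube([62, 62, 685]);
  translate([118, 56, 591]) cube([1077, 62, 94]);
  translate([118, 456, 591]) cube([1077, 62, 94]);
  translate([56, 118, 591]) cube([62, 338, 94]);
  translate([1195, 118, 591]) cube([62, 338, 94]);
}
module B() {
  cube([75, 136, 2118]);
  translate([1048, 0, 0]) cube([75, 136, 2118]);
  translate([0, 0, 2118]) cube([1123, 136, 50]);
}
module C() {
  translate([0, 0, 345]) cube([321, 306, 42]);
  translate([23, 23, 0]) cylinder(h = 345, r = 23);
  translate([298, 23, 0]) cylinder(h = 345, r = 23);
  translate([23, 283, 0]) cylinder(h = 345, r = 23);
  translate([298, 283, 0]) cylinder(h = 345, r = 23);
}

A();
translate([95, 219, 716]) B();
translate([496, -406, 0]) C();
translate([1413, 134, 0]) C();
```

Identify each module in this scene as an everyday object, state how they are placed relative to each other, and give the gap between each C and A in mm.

A is a table. B is a door frame. C is a stool. The door frame is on top of the table, centred. Two stools sit around the table at the −y, +x sides. The gap between each stool and the table is 100 mm.

Each stool's nearest face is 100 mm from the table's bounding box.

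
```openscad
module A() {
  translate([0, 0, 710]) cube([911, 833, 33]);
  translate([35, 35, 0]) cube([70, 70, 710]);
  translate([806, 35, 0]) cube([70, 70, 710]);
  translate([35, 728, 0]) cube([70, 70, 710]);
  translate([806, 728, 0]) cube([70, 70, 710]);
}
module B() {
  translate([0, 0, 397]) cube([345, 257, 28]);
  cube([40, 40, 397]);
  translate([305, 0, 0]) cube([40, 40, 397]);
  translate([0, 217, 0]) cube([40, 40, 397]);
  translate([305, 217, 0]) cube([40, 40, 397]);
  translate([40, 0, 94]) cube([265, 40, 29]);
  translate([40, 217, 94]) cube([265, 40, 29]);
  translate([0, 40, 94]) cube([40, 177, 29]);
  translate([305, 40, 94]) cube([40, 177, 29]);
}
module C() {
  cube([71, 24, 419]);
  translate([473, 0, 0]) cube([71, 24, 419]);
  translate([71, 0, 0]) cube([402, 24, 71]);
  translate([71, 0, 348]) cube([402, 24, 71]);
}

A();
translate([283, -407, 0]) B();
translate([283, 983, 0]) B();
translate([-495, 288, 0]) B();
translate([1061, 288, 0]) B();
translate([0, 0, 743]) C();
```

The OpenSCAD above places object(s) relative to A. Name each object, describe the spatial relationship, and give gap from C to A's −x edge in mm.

A is a table. B is a stool. C is a picture frame. Four stools sit around the table at the −y, +y, −x, +x sides. The picture frame is on top of the table. The gap from the picture frame to the table's −x edge is 0 mm.

The picture frame's min-x is at 0; the table's min-x is 0; gap = 0 mm.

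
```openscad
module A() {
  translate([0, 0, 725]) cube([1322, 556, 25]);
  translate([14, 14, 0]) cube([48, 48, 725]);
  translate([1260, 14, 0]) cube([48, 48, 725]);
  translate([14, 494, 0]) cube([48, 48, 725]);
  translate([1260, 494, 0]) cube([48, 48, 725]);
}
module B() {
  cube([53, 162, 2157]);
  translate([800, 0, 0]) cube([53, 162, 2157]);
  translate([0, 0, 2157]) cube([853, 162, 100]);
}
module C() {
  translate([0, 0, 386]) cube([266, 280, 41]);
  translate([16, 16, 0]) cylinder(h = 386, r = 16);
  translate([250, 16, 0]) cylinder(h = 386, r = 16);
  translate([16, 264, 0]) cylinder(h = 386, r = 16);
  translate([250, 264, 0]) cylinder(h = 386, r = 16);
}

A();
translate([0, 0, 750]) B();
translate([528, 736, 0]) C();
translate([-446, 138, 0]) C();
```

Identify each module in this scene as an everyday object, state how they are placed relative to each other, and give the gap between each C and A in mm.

A is a table. B is a door frame. C is a stool. The door frame is on top of the table. Two stools sit around the table at the +y, −x sides. The gap between each stool and the table is 180 mm.

Each stool's nearest face is 180 mm from the table's bounding box.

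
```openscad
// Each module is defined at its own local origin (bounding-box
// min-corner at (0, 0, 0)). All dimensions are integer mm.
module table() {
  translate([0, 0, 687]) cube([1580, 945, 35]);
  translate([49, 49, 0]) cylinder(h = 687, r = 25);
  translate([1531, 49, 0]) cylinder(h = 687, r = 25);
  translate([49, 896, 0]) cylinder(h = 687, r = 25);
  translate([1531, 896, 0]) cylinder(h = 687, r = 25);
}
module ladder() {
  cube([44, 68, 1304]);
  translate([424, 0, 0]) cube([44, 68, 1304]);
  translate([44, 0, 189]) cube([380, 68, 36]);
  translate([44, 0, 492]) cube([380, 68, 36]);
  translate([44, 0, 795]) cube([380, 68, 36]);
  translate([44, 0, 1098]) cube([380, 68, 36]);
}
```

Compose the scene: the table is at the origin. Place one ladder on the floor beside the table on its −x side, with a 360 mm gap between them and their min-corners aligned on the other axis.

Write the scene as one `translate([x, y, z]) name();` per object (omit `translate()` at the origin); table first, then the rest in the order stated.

table();
translate([-828, 0, 0]) ladder();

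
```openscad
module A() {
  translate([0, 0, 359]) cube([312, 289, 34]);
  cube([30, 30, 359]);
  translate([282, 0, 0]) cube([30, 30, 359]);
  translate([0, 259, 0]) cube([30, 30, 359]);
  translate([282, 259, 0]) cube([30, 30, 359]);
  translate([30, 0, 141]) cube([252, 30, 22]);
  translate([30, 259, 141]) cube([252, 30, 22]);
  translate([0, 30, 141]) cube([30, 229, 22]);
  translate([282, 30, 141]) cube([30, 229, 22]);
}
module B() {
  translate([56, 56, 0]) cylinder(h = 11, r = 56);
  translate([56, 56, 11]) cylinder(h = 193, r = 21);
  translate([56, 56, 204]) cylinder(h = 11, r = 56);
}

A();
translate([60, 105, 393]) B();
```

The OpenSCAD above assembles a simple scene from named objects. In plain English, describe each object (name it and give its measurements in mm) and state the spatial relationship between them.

A is a four-legged stool. The seat is 312×289 mm, 34 mm thick, top at z = 393 mm. It stands on four square legs, each 30×30 mm in cross-section, from z = 0 to the seat underside, each flush with a corner of the seat. Four stretchers, 30 mm wide and 22 mm tall, connect adjacent legs with their undersides at z = 141 mm, each running between the inner faces of the legs it joins and aligned with the legs' outer faces on the other axis.

B is a spool: two coaxial disc flanges of radius 56 mm and thickness 11 mm, joined by a core cylinder of radius 21 mm and height 193 mm. The lower flange rests on z = 0 and the three cylinders share a vertical axis.

The spool is on top of the stool.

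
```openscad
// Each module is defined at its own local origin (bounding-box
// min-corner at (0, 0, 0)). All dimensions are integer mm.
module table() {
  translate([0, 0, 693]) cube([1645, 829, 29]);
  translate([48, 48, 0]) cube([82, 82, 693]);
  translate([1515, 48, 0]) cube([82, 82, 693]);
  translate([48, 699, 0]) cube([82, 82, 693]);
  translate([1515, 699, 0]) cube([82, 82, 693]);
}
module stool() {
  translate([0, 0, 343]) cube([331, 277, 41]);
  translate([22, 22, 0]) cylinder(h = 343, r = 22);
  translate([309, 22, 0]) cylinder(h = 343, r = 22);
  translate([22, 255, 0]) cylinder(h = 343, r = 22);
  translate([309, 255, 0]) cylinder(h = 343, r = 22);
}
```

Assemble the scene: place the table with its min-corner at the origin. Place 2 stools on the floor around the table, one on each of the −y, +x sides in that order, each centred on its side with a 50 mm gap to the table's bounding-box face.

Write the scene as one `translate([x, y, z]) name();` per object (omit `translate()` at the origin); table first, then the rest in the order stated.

table();
translate([657, -327, 0]) stool();
translate([1695, 276, 0]) stool();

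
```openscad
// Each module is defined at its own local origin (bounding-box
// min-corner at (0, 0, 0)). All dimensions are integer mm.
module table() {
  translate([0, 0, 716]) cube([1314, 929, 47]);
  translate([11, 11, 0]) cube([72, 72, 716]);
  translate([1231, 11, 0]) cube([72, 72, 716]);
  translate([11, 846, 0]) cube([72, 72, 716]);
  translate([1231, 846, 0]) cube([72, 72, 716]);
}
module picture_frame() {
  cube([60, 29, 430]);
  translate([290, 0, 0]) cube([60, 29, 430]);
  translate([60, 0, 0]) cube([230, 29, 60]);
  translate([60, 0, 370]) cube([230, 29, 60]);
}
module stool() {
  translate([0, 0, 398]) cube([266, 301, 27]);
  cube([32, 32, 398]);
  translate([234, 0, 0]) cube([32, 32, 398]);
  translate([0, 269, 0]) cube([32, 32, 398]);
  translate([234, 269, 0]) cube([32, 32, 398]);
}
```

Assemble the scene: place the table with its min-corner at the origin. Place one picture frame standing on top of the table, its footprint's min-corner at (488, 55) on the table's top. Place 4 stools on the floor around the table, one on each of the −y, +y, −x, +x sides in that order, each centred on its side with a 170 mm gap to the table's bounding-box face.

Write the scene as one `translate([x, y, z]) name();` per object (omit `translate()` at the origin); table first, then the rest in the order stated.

table();
translate([488, 55, 763]) picture_frame();
translate([524, -471, 0]) stool();
translate([524, 1099, 0]) stool();
translate([-436, 314, 0]) stool();
translate([1484, 314, 0]) stool();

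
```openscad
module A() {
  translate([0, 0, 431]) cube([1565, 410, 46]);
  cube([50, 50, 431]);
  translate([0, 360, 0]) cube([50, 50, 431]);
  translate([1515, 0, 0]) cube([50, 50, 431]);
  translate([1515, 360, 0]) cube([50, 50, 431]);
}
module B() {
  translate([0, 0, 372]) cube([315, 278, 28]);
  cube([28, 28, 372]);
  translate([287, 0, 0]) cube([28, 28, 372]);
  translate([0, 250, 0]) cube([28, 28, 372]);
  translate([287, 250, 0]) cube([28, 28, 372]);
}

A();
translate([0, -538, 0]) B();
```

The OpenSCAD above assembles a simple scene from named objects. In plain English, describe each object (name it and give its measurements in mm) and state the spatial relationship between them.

A is a bench: a 1565×410 mm seat slab, 46 mm thick, top at z = 477 mm, on four 50×50 mm square legs flush with the seat corners and standing on z = 0.

B is a simple wooden stool: a rectangular seat 315 mm (x) by 278 mm (y), 28 mm thick, top face at z = 400 mm, on four square legs, each 28×28 mm in cross-section. The legs rest on z = 0, each flush with a corner of the seat.

The stool is on the floor beside the bench on its −y side.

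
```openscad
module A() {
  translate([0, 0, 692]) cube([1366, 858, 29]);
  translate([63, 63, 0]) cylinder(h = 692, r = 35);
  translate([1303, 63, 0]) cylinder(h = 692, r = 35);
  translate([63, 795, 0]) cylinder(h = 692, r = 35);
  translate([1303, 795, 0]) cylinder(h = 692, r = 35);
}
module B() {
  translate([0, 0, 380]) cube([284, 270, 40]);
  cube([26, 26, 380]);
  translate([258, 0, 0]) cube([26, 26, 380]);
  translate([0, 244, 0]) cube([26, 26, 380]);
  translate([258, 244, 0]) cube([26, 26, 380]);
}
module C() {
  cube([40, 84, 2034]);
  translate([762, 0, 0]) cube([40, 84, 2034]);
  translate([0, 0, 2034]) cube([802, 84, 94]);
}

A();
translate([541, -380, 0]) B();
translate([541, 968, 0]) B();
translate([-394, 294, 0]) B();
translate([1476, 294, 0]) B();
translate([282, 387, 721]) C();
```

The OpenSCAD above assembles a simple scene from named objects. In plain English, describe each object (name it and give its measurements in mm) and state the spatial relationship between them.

A is a rectangular dining table. The top is 1366×858×29 mm with its upper surface at z = 721 mm. It stands on four round legs of 70 mm diameter, each leg's bounding box inset 28 mm from the nearest pair of top edges, running from the floor to the underside of the top.

B is a four-legged stool. The seat is a 284×270×40 mm slab whose top surface is at z = 420 mm; four square legs, each 26×26 mm in cross-section, run from the floor (z = 0) to the underside of the seat, each flush with a corner of the seat.

C is a rectangular door frame: two vertical jambs of 40×84 mm section, 2034 mm tall, with a clear opening 722 mm wide between their inner faces. A header 94 mm tall and 84 mm deep lies on top of the jambs and spans the full outside width.

Four stools sit around the table at the −y, +y, −x, +x sides. The door frame is on top of the table, centred.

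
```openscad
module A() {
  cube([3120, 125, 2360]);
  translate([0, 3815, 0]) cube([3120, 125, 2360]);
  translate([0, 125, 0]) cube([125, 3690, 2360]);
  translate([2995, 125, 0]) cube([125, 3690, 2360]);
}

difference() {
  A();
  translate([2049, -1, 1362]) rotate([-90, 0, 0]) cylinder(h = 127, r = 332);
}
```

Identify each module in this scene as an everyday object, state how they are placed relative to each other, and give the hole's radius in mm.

A is a house frame. The house frame has a circular hole through its front wall. The hole's radius is 332 mm.

The subtracted cylinder has r = 332 mm.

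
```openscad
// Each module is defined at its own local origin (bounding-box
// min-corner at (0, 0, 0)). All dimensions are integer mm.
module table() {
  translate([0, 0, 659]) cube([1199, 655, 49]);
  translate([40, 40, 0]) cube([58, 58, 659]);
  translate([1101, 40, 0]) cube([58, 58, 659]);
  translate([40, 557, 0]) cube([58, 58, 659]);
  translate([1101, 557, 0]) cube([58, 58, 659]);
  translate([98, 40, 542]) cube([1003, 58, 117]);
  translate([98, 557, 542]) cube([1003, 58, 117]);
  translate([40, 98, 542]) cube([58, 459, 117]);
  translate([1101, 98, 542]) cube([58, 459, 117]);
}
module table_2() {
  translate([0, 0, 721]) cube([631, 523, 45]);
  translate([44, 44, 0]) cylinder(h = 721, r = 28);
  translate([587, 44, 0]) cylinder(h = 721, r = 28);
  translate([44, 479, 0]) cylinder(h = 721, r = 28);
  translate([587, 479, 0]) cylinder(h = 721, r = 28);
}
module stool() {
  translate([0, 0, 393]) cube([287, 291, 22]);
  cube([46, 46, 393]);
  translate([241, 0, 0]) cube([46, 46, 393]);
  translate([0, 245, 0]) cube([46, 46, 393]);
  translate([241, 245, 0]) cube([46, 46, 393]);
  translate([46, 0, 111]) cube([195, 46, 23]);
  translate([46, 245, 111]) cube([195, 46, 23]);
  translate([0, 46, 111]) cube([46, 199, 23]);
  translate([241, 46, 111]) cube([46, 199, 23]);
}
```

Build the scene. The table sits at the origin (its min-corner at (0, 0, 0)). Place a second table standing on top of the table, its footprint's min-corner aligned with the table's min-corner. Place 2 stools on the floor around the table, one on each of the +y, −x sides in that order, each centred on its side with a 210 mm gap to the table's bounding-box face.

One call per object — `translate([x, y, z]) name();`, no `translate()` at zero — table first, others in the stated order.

table();
translate([0, 0, 708]) table_2();
translate([456, 865, 0]) stool();
translate([-497, 182, 0]) stool();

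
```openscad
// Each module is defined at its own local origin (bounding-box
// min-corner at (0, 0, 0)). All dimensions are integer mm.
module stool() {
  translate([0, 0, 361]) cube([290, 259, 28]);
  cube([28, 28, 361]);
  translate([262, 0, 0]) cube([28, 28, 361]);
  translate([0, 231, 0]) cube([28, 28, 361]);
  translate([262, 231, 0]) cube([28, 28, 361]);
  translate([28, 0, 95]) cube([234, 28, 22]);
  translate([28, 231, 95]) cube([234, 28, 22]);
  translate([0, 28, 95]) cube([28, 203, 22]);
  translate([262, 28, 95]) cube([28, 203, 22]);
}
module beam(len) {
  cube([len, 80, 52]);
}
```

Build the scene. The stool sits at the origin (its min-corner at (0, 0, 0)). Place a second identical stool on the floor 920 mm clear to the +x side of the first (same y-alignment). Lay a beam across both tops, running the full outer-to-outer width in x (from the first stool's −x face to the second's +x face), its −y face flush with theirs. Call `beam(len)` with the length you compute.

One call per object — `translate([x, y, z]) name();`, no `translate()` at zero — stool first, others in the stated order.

stool();
translate([1210, 0, 0]) stool();
translate([0, 0, 389]) beam(1500);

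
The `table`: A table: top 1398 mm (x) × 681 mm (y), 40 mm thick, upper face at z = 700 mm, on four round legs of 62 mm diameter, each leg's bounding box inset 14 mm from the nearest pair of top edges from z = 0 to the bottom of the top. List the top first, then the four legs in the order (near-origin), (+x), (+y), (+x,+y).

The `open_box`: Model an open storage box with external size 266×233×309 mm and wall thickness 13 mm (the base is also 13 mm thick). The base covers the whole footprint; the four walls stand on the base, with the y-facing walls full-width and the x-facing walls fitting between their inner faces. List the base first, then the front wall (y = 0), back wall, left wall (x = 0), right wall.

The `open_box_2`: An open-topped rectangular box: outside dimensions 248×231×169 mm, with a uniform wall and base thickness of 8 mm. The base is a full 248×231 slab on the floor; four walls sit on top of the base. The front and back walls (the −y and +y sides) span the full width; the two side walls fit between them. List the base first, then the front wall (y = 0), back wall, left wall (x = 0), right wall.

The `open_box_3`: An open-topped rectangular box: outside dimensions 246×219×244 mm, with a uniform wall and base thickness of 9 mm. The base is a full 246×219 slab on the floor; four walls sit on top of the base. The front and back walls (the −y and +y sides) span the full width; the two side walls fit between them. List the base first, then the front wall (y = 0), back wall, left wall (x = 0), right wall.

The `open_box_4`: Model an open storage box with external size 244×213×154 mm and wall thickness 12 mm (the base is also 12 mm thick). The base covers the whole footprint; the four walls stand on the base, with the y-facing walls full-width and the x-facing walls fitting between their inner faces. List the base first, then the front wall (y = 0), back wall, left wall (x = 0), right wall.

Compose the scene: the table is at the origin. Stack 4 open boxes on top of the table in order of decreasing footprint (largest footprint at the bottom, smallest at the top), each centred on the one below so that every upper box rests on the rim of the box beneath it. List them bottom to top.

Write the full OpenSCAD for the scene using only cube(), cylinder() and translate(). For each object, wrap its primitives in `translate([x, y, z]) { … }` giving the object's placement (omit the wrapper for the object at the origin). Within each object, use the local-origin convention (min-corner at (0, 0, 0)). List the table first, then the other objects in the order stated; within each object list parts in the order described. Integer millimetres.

translate([0, 0, 660]) cube([1398, 681, 40]);
translate([45, 45, 0]) cylinder(h = 660, r = 31);
translate([1353, 45, 0]) cylinder(h = 660, r = 31);
translate([45, 636, 0]) cylinder(h = 660, r = 31);
translate([1353, 636, 0]) cylinder(h = 660, r = 31);
translate([566, 224, 700]) {
  cube([266, 233, 13]);
  translate([0, 0, 13]) cube([266, 13, 296]);
  translate([0, 220, 13]) cube([266, 13, 296]);
  translate([0, 13, 13]) cube([13, 207, 296]);
  translate([253, 13, 13]) cube([13, 207, 296]);
}
translate([575, 225, 1009]) {
  cube([248, 231, 8]);
  translate([0, 0, 8]) cube([248, 8, 161]);
  translate([0, 223, 8]) cube([248, 8, 161]);
  translate([0, 8, 8]) cube([8, 215, 161]);
  translate([240, 8, 8]) cube([8, 215, 161]);
}
translate([576, 231, 1178]) {
  cube([246, 219, 9]);
  translate([0, 0, 9]) cube([246, 9, 235]);
  translate([0, 210, 9]) cube([246, 9, 235]);
  translate([0, 9, 9]) cube([9, 201, 235]);
  translate([237, 9, 9]) cube([9, 201, 235]);
}
translate([577, 234, 1422]) {
  cube([244, 213, 12]);
  translate([0, 0, 12]) cube([244, 12, 142]);
  translate([0, 201, 12]) cube([244, 12, 142]);
  translate([0, 12, 12]) cube([12, 189, 142]);
  translate([232, 12, 12]) cube([12, 189, 142]);
}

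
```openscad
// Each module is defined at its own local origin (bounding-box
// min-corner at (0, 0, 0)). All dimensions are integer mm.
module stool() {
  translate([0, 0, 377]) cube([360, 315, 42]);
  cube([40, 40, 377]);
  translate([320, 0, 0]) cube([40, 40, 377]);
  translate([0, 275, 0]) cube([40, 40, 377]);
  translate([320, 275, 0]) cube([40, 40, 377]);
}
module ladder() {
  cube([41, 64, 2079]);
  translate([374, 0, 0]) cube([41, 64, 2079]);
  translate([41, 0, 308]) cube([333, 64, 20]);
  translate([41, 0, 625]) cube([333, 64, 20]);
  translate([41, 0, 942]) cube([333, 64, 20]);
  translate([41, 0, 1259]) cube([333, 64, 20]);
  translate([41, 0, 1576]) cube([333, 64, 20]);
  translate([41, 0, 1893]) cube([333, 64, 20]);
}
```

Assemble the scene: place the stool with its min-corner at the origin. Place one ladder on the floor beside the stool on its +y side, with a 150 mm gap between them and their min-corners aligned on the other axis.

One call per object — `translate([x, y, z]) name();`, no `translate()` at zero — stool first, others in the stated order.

stool();
translate([0, 465, 0]) ladder();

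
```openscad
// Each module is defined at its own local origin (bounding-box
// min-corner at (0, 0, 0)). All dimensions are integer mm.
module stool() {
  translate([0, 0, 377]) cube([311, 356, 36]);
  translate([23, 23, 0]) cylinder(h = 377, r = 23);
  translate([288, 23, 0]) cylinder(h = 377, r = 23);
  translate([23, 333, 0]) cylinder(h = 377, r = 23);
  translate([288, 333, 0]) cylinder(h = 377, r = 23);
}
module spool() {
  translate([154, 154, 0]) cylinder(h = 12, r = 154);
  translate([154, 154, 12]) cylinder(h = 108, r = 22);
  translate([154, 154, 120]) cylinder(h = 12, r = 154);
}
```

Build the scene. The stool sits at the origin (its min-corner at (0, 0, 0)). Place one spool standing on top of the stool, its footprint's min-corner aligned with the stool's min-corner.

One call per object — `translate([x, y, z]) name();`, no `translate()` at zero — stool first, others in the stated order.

stool();
translate([0, 0, 413]) spool();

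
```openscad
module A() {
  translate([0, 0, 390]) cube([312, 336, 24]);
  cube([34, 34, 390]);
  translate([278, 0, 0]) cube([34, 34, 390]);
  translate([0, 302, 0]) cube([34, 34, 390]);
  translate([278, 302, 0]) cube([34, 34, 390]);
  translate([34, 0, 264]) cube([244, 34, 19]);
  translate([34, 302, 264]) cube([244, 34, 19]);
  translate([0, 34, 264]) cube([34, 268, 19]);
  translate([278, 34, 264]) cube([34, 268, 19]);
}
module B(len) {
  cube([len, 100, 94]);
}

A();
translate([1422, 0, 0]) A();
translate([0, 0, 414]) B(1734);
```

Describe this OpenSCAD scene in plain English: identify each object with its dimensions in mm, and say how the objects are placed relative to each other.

A is a simple wooden stool: a rectangular seat 312 mm (x) by 336 mm (y), 24 mm thick, top face at z = 414 mm, on four square legs, each 34×34 mm in cross-section. The legs rest on z = 0, each flush with a corner of the seat. Four stretchers, 34 mm wide and 19 mm tall, connect adjacent legs with their undersides at z = 264 mm, each running between the inner faces of the legs it joins and aligned with the legs' outer faces on the other axis.

B is a rectangular beam 1734 mm long (x), 100 mm deep (y), 94 mm thick (z).

The beam spans the tops of two stools placed 1110 mm apart, resting at z = 414 mm.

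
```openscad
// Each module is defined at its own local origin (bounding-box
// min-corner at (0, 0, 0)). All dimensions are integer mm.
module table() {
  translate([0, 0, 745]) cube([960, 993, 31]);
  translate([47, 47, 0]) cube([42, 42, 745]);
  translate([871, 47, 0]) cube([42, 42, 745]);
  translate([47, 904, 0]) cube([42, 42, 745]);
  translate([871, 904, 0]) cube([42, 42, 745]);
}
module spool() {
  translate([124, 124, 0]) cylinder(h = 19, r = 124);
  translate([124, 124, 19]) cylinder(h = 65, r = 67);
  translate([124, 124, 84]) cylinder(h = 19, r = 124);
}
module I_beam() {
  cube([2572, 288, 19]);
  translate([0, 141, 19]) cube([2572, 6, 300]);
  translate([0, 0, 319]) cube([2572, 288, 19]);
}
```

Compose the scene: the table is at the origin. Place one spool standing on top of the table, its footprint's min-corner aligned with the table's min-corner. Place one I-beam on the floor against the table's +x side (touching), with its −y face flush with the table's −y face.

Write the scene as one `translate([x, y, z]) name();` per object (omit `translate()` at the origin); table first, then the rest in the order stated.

table();
translate([0, 0, 776]) spool();
translate([960, 0, 0]) I_beam();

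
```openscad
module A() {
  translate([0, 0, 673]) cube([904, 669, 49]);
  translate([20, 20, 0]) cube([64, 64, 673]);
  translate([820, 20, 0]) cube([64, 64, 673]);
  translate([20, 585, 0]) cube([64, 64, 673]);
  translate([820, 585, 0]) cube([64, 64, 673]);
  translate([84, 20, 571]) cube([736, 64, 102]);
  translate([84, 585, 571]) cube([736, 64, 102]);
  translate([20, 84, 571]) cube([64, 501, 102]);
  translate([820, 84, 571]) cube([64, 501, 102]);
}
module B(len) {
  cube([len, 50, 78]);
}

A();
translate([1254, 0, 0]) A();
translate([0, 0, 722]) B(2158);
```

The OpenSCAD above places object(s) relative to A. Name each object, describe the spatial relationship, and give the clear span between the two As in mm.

Second table starts at x = 1254; first ends at x = 904; clear span = 1254 − 904 = 350 mm.

A is a table. B is a beam. A beam spans the tops of two tables. The clear span between the two tables is 350 mm.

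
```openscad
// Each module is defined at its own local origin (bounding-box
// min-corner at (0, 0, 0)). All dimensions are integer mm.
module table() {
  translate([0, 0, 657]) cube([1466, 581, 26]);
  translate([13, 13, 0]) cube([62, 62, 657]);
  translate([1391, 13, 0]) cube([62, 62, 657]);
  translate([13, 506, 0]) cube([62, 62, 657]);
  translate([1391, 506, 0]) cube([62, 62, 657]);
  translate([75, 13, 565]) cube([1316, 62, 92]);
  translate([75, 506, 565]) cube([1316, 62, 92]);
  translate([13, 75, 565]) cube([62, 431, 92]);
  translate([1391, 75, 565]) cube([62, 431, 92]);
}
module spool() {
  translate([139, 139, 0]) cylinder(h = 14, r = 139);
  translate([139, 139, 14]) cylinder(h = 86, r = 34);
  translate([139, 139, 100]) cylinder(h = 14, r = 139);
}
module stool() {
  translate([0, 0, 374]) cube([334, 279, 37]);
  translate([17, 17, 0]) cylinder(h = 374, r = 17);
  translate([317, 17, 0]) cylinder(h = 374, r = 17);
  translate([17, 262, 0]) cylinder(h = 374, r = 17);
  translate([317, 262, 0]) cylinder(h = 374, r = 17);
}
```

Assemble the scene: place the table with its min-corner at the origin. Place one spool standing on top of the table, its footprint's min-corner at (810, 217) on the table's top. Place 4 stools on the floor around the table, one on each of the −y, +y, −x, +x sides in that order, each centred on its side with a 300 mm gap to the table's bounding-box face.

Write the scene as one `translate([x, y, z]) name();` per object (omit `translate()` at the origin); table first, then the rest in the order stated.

table();
translate([810, 217, 683]) spool();
translate([566, -579, 0]) stool();
translate([566, 881, 0]) stool();
translate([-634, 151, 0]) stool();
translate([1766, 151, 0]) stool();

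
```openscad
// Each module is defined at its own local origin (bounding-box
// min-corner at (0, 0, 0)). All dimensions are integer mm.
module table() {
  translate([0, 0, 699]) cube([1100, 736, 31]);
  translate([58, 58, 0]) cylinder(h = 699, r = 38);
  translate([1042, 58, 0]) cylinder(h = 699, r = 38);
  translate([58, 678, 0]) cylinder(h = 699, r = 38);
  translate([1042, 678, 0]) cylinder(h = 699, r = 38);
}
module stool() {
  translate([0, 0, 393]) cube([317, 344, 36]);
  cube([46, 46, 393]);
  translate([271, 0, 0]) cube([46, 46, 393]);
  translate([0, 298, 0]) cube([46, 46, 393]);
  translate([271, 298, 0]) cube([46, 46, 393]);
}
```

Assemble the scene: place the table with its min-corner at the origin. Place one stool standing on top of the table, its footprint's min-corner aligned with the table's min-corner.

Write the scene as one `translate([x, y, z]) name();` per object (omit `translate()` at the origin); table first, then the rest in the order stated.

table();
translate([0, 0, 730]) stool();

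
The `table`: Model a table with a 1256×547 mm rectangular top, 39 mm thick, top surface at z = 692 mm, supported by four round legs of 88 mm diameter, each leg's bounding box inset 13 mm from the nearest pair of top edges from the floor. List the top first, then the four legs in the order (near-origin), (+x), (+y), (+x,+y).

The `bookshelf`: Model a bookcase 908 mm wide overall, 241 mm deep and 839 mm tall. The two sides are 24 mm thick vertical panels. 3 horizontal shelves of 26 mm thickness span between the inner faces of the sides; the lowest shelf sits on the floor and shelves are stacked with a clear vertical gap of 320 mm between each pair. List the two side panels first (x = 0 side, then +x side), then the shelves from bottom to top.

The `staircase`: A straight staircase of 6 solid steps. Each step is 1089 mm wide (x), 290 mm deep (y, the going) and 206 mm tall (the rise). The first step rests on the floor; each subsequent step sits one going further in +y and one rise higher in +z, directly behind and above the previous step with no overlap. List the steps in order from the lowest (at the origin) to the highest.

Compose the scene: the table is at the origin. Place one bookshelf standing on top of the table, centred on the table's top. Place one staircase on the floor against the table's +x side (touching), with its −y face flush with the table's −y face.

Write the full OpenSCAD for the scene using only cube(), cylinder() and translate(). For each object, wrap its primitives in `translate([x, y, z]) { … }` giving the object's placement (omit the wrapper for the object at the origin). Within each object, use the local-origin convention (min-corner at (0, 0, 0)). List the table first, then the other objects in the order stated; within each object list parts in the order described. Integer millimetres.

translate([0, 0, 653]) cube([1256, 547, 39]);
translate([57, 57, 0]) cylinder(h = 653, r = 44);
translate([1199, 57, 0]) cylinder(h = 653, r = 44);
translate([57, 490, 0]) cylinder(h = 653, r = 44);
translate([1199, 490, 0]) cylinder(h = 653, r = 44);
translate([174, 153, 692]) {
  cube([24, 241, 839]);
  translate([884, 0, 0]) cube([24, 241, 839]);
  translate([24, 0, 0]) cube([860, 241, 26]);
  translate([24, 0, 346]) cube([860, 241, 26]);
  translate([24, 0, 692]) cube([860, 241, 26]);
}
translate([1256, 0, 0]) {
  cube([1089, 290, 206]);
  translate([0, 290, 206]) cube([1089, 290, 206]);
  translate([0, 580, 412]) cube([1089, 290, 206]);
  translate([0, 870, 618]) cube([1089, 290, 206]);
  translate([0, 1160, 824]) cube([1089, 290, 206]);
  translate([0, 1450, 1030]) cube([1089, 290, 206]);
}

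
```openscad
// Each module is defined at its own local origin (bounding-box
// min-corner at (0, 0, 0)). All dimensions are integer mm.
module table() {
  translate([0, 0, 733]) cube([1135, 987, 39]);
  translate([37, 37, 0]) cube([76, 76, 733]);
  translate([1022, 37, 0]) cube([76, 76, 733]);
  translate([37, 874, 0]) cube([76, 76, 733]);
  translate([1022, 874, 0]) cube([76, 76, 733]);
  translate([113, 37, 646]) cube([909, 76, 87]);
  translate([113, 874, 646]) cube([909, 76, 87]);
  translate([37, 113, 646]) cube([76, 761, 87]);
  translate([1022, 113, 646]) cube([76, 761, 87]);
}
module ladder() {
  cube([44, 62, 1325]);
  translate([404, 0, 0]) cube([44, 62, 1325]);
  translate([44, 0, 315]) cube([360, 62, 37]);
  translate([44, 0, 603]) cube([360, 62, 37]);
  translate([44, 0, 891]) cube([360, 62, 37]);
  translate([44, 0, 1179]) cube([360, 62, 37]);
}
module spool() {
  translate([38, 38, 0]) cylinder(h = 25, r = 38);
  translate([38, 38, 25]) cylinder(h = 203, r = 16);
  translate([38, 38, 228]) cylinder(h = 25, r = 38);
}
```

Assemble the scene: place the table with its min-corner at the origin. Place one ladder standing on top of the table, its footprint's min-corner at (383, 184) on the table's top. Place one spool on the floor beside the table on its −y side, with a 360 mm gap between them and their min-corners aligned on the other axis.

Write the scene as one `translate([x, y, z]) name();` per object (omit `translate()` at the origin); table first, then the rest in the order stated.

table();
translate([383, 184, 772]) ladder();
translate([0, -436, 0]) spool();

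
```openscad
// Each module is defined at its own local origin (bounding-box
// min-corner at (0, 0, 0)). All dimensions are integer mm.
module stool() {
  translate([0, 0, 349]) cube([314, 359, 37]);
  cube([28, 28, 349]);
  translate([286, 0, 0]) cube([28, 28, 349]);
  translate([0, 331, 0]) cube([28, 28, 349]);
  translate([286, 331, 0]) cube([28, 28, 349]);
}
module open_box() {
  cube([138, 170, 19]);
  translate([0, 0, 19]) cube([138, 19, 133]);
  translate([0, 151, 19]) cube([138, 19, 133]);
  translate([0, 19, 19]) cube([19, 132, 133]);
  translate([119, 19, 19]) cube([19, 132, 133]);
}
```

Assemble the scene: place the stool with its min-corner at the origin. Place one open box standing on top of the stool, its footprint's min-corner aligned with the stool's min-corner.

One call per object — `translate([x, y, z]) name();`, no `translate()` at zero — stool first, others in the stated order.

stool();
translate([0, 0, 386]) open_box();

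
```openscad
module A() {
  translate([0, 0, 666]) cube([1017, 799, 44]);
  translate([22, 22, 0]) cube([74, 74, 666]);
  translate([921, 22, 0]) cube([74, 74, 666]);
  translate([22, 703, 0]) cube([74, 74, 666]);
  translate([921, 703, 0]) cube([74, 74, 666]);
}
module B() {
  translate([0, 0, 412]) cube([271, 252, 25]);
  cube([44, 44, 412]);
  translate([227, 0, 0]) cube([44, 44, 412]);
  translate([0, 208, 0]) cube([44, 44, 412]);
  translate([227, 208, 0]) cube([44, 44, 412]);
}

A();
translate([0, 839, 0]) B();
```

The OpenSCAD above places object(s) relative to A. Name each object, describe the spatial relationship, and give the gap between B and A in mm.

The stool's nearest face is 40 mm from the table's +y face.

A is a table. B is a stool. The stool is on the floor beside the table on its +y side. The gap between the stool and the table is 40 mm.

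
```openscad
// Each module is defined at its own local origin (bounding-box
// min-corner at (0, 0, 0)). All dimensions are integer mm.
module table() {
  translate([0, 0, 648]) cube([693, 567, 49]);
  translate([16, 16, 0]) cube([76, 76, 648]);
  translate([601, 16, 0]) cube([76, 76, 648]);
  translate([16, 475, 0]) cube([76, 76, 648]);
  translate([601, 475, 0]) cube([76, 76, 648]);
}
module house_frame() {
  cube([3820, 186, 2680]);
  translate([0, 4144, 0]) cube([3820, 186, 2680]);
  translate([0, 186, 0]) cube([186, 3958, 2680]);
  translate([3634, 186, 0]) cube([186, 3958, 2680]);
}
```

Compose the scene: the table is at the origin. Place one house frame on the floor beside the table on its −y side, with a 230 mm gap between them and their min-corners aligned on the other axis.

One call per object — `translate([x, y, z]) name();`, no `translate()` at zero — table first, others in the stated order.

table();
translate([0, -4560, 0]) house_frame();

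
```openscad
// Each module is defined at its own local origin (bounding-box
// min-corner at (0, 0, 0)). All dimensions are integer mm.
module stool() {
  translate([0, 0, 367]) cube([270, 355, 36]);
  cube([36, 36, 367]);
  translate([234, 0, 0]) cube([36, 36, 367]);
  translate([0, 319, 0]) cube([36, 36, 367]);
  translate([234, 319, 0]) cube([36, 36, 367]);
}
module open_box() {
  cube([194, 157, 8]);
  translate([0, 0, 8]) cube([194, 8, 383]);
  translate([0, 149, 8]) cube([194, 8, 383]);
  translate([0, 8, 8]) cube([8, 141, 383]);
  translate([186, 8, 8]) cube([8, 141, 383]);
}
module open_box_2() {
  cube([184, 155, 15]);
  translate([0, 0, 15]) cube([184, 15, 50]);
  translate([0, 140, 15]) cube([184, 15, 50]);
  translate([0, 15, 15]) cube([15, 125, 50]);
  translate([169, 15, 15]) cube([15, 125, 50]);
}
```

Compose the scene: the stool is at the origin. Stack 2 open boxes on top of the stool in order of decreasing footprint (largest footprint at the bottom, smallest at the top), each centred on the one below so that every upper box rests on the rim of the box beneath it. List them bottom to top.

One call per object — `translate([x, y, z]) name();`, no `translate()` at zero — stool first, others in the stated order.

stool();
translate([38, 99, 403]) open_box();
translate([43, 100, 794]) open_box_2();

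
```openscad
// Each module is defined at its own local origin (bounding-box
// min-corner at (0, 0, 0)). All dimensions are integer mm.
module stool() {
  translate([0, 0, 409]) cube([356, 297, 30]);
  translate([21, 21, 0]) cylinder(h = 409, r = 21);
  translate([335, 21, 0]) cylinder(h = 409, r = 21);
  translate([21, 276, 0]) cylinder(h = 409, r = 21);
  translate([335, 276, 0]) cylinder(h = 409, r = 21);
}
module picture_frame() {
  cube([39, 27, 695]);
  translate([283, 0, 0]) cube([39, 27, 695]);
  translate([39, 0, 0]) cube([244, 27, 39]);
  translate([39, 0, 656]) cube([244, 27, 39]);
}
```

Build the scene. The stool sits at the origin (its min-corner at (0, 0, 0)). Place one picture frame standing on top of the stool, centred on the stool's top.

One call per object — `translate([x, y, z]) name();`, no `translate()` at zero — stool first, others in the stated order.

stool();
translate([17, 135, 439]) picture_frame();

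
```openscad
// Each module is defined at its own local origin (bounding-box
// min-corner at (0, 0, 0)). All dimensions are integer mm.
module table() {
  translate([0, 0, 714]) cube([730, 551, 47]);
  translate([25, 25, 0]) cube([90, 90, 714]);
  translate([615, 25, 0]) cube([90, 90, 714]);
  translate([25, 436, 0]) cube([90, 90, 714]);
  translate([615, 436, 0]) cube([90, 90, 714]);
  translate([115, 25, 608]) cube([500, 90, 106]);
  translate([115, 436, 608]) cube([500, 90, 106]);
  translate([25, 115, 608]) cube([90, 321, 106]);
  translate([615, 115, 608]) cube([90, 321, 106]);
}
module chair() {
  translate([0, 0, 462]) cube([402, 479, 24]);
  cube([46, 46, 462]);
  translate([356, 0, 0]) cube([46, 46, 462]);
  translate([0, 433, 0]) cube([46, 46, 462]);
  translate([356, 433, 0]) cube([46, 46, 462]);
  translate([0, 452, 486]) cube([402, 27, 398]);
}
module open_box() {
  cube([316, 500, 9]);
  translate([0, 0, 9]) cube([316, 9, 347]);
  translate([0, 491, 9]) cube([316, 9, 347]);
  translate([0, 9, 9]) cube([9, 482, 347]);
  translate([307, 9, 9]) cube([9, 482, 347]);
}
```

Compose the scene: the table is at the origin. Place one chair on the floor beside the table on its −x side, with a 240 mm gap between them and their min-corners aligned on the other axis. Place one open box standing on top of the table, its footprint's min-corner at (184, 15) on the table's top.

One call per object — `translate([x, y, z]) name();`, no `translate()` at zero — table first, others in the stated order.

table();
translate([-642, 0, 0]) chair();
translate([184, 15, 761]) open_box();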